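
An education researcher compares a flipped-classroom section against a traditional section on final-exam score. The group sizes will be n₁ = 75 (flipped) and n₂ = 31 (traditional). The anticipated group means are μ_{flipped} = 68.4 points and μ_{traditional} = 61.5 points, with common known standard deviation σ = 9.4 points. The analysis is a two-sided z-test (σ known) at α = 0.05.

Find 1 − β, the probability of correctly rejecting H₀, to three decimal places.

Power ≈ 0.930

Standardized effect: d = |μ_{flipped} − μ_{traditional}| / σ = |68.4 − 61.5| / 9.4 = 0.7340
Noncentrality parameter: δ = d / √(1/n₁ + 1/n₂) = 0.7340 / √(1/75 + 1/31) = 3.4378
Two-sided α = 0.05 → critical value z_{0.025} = 1.960.
Power = Φ(δ − 1.960) + Φ(−δ − 1.960) = Φ(1.478) + Φ(-5.398) = 0.9303 + 0.0000 = 0.9303.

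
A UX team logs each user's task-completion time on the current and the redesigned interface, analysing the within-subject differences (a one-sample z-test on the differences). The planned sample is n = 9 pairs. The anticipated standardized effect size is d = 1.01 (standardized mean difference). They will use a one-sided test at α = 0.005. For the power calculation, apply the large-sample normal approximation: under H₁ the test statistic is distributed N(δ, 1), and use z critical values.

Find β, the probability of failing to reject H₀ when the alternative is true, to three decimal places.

Noncentrality parameter: δ = d·√n = 1.01 × √9 = 3.0300
Critical value for a one-sided test at α = 0.005: z_α = 2.576.
Power = P(Z > 2.576 − δ) = Φ(0.454) = 0.6751.
Type II error: β = 1 − power = 1 − 0.6751 = 0.3249.

β ≈ 0.325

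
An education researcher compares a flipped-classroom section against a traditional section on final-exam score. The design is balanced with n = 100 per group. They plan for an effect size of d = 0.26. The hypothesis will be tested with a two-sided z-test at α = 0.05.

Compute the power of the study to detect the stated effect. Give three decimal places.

Noncentrality parameter: δ = d·√(n/2) = 0.26 × √(100/2) = 1.8385
Two-sided α = 0.05 → critical value z_{0.025} = 1.960.
Power = Φ(δ − 1.960) + Φ(−δ − 1.960) = Φ(-0.121) + Φ(-3.798) = 0.4517 + 0.0001 = 0.4517.

Power ≈ 0.452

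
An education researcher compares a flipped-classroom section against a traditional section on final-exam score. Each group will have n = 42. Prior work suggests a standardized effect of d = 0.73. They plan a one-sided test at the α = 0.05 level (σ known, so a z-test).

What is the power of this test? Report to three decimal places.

Power ≈ 0.955

Noncentrality parameter: δ = d·√(n/2) = 0.73 × √(42/2) = 3.3453
Critical value for a one-sided test at α = 0.05: z_α = 1.645.
Power = Φ(δ − 1.645) = Φ(1.700) = 0.9555.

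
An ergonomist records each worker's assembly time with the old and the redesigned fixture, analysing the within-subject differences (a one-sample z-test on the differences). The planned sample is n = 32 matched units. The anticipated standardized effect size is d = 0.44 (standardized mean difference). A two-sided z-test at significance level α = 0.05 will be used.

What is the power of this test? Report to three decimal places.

Power ≈ 0.702

Noncentrality parameter: λ = d·√n = 0.44 × √32 = 2.4890
Two-sided α = 0.05 → critical value z_{0.025} = 1.960.
Power = Φ(λ − 1.960) + Φ(−λ − 1.960) = Φ(0.529) + Φ(-4.449) = 0.7016 + 0.0000 = 0.7016.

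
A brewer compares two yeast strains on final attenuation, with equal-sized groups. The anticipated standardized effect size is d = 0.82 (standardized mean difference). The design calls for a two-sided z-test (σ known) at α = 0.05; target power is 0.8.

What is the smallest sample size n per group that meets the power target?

For power 0.8 need Φ(δ − z_{0.025}) = 0.8, so δ = z_{0.025} + z_{0.20} = 1.960 + 0.842 = 2.802.
(For δ > 0 the lower-tail rejection region contributes negligibly to power, so the one-term inversion is standard.)
δ = d·√(n/2) ⇒ n = 2(δ/d)² = 2 × (2.802 / 0.82)² = 23.35.
Rounding up, n = 24 per group.

n = 24 per group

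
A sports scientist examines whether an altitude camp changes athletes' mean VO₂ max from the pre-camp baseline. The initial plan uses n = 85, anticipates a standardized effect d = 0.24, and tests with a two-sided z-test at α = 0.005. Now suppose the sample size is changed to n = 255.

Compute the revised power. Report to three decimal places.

With n = 255: δ = d·√n = 0.24 × √255 = 3.8325. Critical value z_{0.0025} = 2.807.
Revised power = Φ(δ − 2.807) + Φ(−δ − 2.807) = Φ(1.025) + Φ(-6.640) = 0.8474 + 0.0000 = 0.8474.

Power ≈ 0.847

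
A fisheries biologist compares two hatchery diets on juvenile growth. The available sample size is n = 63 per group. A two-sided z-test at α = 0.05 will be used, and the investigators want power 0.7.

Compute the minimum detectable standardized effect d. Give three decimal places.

d ≈ 0.443

Required noncentrality: δ = z_{0.025} + z_{0.30} = 1.960 + 0.524 = 2.484.
(The second rejection-region term Φ(−δ − z_{α/2}) is negligible and dropped.)
δ = d·√(n/2) ⇒ d = δ/√(n/2) = 2.484/√(63/2) = 0.4426.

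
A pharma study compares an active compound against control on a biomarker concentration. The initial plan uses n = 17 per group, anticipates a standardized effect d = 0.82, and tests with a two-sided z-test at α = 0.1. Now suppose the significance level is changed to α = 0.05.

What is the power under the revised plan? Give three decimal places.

Power ≈ 0.667

δ = d·√(n/2) = 0.82 × √(17/2) = 2.3907 (unchanged). New critical value: z_{0.025} = 1.960.
Revised power = Φ(δ − 1.960) + Φ(−δ − 1.960) = Φ(0.431) + Φ(-4.351) = 0.6667 + 0.0000 = 0.6667.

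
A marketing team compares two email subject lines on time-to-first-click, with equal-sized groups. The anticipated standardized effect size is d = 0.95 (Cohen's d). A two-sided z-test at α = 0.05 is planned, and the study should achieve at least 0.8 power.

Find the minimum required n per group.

Set Φ(δ − 1.960) = 0.8; then δ − 1.960 = Φ⁻¹(0.8) = 0.842, giving δ = 2.802.
(The Φ(−δ − z_{α/2}) term is vanishingly small for δ > 0 and is dropped in the standard sample-size formula.)
δ = d·√(n/2) ⇒ n = 2(δ/d)² = 2 × (2.802 / 0.95)² = 17.39.
Rounding up, n = 18 per group.

n = 18 per group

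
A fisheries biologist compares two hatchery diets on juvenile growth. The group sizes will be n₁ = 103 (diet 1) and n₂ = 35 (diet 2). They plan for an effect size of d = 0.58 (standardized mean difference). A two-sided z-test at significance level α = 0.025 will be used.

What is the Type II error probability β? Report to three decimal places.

Noncentrality parameter: δ = d / √(1/n₁ + 1/n₂) = 0.58 / √(1/103 + 1/35) = 2.9644
Two-sided α = 0.025 → critical value z_{0.0125} = 2.241.
Power = Φ(δ − 2.241) + Φ(−δ − 2.241) = Φ(0.723) + Φ(-5.206) = 0.7652 + 0.0000 = 0.7652.
Type II error: β = 1 − power = 1 − 0.7652 = 0.2348.

β ≈ 0.235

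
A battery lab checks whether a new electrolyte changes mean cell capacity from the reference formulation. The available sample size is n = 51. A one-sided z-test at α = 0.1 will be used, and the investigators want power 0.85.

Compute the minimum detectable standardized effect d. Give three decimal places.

Required noncentrality: δ = z_{0.1} + z_{0.15} = 1.282 + 1.036 = 2.318.
δ = d·√n ⇒ d = δ/√n = 2.318/√51 = 0.3246.

d ≈ 0.325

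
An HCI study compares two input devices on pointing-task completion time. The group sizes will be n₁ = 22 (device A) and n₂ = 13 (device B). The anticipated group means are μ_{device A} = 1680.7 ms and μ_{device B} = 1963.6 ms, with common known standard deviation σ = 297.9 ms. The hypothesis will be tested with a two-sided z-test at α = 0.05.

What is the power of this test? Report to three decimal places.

Standardized effect: d = |μ_{device A} − μ_{device B}| / σ = |1680.7 − 1963.6| / 297.9 = 0.9496
Noncentrality parameter: λ = d / √(1/n₁ + 1/n₂) = 0.9496 / √(1/22 + 1/13) = 2.7146
Two-sided α = 0.05 → critical value z_{0.025} = 1.960.
Power = Φ(λ − 1.960) + Φ(−λ − 1.960) = Φ(0.755) + Φ(-4.675) = 0.7748 + 0.0000 = 0.7748.

Power ≈ 0.775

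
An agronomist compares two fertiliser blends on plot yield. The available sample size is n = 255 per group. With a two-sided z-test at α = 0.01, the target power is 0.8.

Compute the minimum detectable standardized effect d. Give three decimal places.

d ≈ 0.303

Required noncentrality: δ = z_{0.005} + z_{0.20} = 2.576 + 0.842 = 3.417.
(Lower-tail contribution to power is negligible for δ > 0.)
δ = d·√(n/2) ⇒ d = δ/√(n/2) = 3.417/√(255/2) = 0.3027.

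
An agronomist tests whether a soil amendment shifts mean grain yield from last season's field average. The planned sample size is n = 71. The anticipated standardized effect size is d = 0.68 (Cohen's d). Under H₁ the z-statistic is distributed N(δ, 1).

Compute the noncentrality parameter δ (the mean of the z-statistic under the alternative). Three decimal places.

δ ≈ 5.730

The noncentrality parameter scales effect size by the design's sample-size factor: δ = d·√n = 0.68 × √71 = 5.7298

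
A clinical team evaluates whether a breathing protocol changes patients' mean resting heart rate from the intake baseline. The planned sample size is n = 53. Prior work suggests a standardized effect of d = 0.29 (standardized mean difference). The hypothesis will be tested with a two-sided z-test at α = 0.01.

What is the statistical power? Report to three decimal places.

Power ≈ 0.321

Noncentrality parameter: δ = d·√n = 0.29 × √53 = 2.1112
Critical value for a two-sided test at α = 0.01: z_{α/2} = 2.576.
Power = Φ(δ − 2.576) + Φ(−δ − 2.576) = Φ(-0.465) + Φ(-4.687) = 0.3211 + 0.0000 = 0.3211.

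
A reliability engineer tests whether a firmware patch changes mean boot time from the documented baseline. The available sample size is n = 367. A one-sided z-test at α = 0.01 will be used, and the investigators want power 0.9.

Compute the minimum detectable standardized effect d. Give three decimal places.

Need Φ(δ − 2.326) = 0.9, so δ = 2.326 + 1.282 = 3.608.
δ = d·√n ⇒ d = δ/√n = 3.608/√367 = 0.1883.

d ≈ 0.188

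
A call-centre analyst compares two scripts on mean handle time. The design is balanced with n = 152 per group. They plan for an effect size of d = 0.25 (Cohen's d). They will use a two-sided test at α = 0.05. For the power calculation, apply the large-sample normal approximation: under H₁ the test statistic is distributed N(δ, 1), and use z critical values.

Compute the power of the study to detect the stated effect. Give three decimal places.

Noncentrality parameter: δ = d·√(n/2) = 0.25 × √(152/2) = 2.1794
Two-sided α = 0.05 → critical value z_{0.025} = 1.960.
Power = Φ(δ − 1.960) + Φ(−δ − 1.960) = Φ(0.219) + Φ(-4.139) = 0.5869 + 0.0000 = 0.5869.

Power ≈ 0.587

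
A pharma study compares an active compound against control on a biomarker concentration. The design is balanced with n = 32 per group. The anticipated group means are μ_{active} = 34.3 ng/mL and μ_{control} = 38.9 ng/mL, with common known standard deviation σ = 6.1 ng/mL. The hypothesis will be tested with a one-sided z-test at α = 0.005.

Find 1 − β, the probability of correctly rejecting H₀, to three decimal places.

Standardized effect: d = |μ_{active} − μ_{control}| / σ = |34.3 − 38.9| / 6.1 = 0.7541
Noncentrality parameter: δ = d·√(n/2) = 0.7541 × √(32/2) = 3.0164
Critical value for a one-sided test at α = 0.005: z_α = 2.576.
Power = P(Z > 2.576 − δ) = Φ(0.441) = 0.6702.

Power ≈ 0.670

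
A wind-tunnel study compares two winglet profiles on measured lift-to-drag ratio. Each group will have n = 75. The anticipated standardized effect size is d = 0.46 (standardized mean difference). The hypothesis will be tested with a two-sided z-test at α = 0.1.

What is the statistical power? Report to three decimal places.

Power ≈ 0.879

Noncentrality parameter: δ = d·√(n/2) = 0.46 × √(75/2) = 2.8169
Critical value for a two-sided test at α = 0.1: z_{α/2} = 1.645.
Power = Φ(δ − 1.645) + Φ(−δ − 1.645) = Φ(1.172) + Φ(-4.462) = 0.8794 + 0.0000 = 0.8794.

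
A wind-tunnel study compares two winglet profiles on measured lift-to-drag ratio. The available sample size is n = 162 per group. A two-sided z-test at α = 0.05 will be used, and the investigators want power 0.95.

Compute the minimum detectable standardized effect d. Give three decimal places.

d ≈ 0.401

Need Φ(δ − 1.960) = 0.95, so δ = 1.960 + 1.645 = 3.605.
(Lower-tail contribution to power is negligible for δ > 0.)
δ = d·√(n/2) ⇒ d = δ/√(n/2) = 3.605/√(162/2) = 0.4005.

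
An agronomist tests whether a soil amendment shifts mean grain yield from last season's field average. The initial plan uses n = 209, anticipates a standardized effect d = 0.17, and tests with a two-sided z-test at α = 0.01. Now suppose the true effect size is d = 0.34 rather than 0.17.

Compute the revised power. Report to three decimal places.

With d = 0.34: δ = d·√n = 0.34 × √209 = 4.9153. Critical value z_{0.005} = 2.576.
Revised power = Φ(δ − 2.576) + Φ(−δ − 2.576) = Φ(2.339) + Φ(-7.491) = 0.9903 + 0.0000 = 0.9903.

Power ≈ 0.990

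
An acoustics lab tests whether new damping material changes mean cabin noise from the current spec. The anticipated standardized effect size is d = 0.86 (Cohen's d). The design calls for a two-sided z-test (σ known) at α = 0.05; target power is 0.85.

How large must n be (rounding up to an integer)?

n = 13

For power 0.85 need Φ(δ − z_{0.025}) = 0.85, so δ = z_{0.025} + z_{0.15} = 1.960 + 1.036 = 2.996.
(For δ > 0 the lower-tail rejection region contributes negligibly to power, so the one-term inversion is standard.)
δ = d·√n ⇒ n = (δ/d)² = (2.996 / 0.86)² = 12.14.
Round up to the next whole unit.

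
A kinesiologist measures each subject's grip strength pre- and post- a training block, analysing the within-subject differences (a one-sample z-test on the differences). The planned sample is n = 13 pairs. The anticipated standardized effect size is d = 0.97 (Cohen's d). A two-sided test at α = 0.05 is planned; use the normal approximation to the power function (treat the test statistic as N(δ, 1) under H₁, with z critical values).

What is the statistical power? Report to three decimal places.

Noncentrality parameter: δ = d·√n = 0.97 × √13 = 3.4974
Critical value for a two-sided test at α = 0.05: z_{α/2} = 1.960.
Power = Φ(δ − 1.960) + Φ(−δ − 1.960) = Φ(1.537) + Φ(-5.457) = 0.9379 + 0.0000 = 0.9379.

Power ≈ 0.938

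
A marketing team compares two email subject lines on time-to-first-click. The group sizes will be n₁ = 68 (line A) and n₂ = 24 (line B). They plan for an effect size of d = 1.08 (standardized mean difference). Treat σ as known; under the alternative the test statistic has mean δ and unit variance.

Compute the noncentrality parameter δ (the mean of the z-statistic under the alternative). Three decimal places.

δ ≈ 4.549

The noncentrality parameter scales effect size by the design's sample-size factor: δ = d / √(1/n₁ + 1/n₂) = 1.08 / √(1/68 + 1/24) = 4.5487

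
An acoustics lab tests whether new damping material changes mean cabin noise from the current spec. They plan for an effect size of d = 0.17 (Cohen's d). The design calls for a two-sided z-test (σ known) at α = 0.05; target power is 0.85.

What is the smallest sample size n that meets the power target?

For power 0.85 need Φ(δ − z_{0.025}) = 0.85, so δ = z_{0.025} + z_{0.15} = 1.960 + 1.036 = 2.996.
(Ignoring the negligible lower-tail rejection probability gives the usual closed-form inversion.)
δ = d·√n ⇒ n = (δ/d)² = (2.996 / 0.17)² = 310.67.
Rounding up, n = 311.

n = 311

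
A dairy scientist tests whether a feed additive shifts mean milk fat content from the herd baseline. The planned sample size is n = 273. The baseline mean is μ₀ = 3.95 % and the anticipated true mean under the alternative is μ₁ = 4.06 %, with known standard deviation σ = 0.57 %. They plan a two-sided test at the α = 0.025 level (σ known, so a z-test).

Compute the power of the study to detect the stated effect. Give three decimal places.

Standardized effect: d = |μ₁ − μ₀| / σ = |4.06 − 3.95| / 0.57 = 0.1930
Noncentrality parameter: δ = d·√n = 0.1930 × √273 = 3.1886
Critical value for a two-sided test at α = 0.025: z_{α/2} = 2.241.
Power = Φ(δ − 2.241) + Φ(−δ − 2.241) = Φ(0.947) + Φ(-5.430) = 0.8282 + 0.0000 = 0.8282.

Power ≈ 0.828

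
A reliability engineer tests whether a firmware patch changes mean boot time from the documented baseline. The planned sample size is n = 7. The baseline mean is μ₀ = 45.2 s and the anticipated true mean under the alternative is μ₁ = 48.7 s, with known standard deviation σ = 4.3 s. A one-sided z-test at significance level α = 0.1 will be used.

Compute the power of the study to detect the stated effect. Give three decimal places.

Power ≈ 0.808

Standardized effect: d = |μ₁ − μ₀| / σ = |48.7 − 45.2| / 4.3 = 0.8140
Noncentrality parameter: δ = d·√n = 0.8140 × √7 = 2.1535
Critical value for a one-sided test at α = 0.1: z_α = 1.282.
Power = P(Z > 1.282 − δ) = Φ(0.872) = 0.8084.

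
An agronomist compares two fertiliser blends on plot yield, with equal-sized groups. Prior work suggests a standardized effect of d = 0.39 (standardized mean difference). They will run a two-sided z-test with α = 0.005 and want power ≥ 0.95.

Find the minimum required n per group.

n = 261 per group

Set Φ(δ − 2.807) = 0.95; then δ − 2.807 = Φ⁻¹(0.95) = 1.645, giving δ = 4.452.
(The Φ(−δ − z_{α/2}) term is vanishingly small for δ > 0 and is dropped in the standard sample-size formula.)
δ = d·√(n/2) ⇒ n = 2(δ/d)² = 2 × (4.452 / 0.39)² = 260.61.
Round up to the next whole unit.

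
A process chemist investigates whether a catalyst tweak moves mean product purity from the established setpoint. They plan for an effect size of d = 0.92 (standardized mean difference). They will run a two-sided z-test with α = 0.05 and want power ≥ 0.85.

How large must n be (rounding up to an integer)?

n = 11

For power 0.85 need Φ(δ − z_{0.025}) = 0.85, so δ = z_{0.025} + z_{0.15} = 1.960 + 1.036 = 2.996.
(Ignoring the negligible lower-tail rejection probability gives the usual closed-form inversion.)
δ = d·√n ⇒ n = (δ/d)² = (2.996 / 0.92)² = 10.61.
Rounding up, n = 11.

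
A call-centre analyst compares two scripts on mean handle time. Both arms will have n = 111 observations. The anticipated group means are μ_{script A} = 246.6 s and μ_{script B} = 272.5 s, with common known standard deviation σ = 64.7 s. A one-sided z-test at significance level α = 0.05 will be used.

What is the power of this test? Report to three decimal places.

Standardized effect: d = |μ_{script A} − μ_{script B}| / σ = |246.6 − 272.5| / 64.7 = 0.4003
Noncentrality parameter: δ = d·√(n/2) = 0.4003 × √(111/2) = 2.9822
Critical value for a one-sided test at α = 0.05: z_α = 1.645.
Power = P(Z > 1.645 − δ) = Φ(1.337) = 0.9095.

Power ≈ 0.909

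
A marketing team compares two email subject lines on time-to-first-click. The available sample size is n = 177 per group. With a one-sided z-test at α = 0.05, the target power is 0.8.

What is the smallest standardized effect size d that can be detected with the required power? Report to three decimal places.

Required noncentrality: δ = z_{0.05} + z_{0.20} = 1.645 + 0.842 = 2.486.
δ = d·√(n/2) ⇒ d = δ/√(n/2) = 2.486/√(177/2) = 0.2643.

d ≈ 0.264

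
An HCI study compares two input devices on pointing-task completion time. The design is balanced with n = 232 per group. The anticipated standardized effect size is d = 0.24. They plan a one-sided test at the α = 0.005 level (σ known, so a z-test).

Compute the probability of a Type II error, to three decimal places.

Noncentrality parameter: δ = d·√(n/2) = 0.24 × √(232/2) = 2.5849
Critical value for a one-sided test at α = 0.005: z_α = 2.576.
Power = P(Z > 2.576 − δ) = Φ(0.009) = 0.5036.
Type II error: β = 1 − power = 1 − 0.5036 = 0.4964.

β ≈ 0.496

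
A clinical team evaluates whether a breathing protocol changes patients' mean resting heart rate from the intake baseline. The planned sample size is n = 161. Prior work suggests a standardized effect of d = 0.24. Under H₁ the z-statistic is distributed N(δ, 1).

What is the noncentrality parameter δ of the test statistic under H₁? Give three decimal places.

The noncentrality parameter scales effect size by the design's sample-size factor: δ = d·√n = 0.24 × √161 = 3.0453

δ ≈ 3.045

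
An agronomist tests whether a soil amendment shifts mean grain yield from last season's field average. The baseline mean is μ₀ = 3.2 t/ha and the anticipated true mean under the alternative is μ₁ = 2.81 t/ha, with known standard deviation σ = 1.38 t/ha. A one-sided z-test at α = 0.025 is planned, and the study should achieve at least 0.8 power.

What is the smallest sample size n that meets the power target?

n = 99

Standardized effect: d = |μ₁ − μ₀| / σ = |2.81 − 3.2| / 1.38 = 0.2826
For power 0.8 need Φ(δ − z_{0.025}) = 0.8, so δ = z_{0.025} + z_{0.20} = 1.960 + 0.842 = 2.802.
δ = d·√n ⇒ n = (δ/d)² = (2.802 / 0.2826)² = 98.27.
Rounding up, n = 99.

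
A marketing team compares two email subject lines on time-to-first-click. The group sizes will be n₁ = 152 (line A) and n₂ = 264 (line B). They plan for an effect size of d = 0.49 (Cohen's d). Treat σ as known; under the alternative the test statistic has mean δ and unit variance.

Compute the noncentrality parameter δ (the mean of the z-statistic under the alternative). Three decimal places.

δ ≈ 4.813

The noncentrality parameter scales effect size by the design's sample-size factor: δ = d / √(1/n₁ + 1/n₂) = 0.49 / √(1/152 + 1/264) = 4.8125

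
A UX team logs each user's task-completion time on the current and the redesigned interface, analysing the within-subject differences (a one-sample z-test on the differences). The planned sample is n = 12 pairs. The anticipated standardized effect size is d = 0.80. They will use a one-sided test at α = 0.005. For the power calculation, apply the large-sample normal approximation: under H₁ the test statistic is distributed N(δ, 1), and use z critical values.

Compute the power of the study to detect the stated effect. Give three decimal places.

Power ≈ 0.577

Noncentrality parameter: λ = d·√n = 0.80 × √12 = 2.7713
Critical value for a one-sided test at α = 0.005: z_α = 2.576.
Power = P(Z > 2.576 − λ) = Φ(0.195) = 0.5775.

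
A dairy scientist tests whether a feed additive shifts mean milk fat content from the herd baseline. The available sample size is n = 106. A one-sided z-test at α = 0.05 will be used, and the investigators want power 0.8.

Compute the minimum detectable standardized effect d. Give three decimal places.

d ≈ 0.242

Required noncentrality: δ = z_{0.05} + z_{0.20} = 1.645 + 0.842 = 2.486.
δ = d·√n ⇒ d = δ/√n = 2.486/√106 = 0.2415.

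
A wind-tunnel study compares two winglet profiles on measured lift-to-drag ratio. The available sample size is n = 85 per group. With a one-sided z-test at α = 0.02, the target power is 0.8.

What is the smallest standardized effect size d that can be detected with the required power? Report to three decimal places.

Required noncentrality: δ = z_{0.02} + z_{0.20} = 2.054 + 0.842 = 2.895.
δ = d·√(n/2) ⇒ d = δ/√(n/2) = 2.895/√(85/2) = 0.4441.

d ≈ 0.444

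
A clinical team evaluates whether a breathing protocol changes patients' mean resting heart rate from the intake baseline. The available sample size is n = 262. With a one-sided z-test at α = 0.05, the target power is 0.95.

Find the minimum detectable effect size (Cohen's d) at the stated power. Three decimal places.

d ≈ 0.203

Required noncentrality: δ = z_{0.05} + z_{0.05} = 1.645 + 1.645 = 3.290.
δ = d·√n ⇒ d = δ/√n = 3.290/√262 = 0.2032.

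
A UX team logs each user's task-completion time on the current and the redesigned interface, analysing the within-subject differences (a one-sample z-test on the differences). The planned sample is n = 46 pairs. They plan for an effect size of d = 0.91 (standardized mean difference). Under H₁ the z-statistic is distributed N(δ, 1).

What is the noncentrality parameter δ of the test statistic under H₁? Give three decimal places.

δ ≈ 6.172

δ = d·√n = 0.91 × √46 = 6.1719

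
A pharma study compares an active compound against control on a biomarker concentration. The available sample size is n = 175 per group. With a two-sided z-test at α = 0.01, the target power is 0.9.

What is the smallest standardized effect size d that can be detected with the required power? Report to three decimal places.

d ≈ 0.412

Required noncentrality: δ = z_{0.005} + z_{0.10} = 2.576 + 1.282 = 3.857.
(The second rejection-region term Φ(−δ − z_{α/2}) is negligible and dropped.)
δ = d·√(n/2) ⇒ d = δ/√(n/2) = 3.857/√(175/2) = 0.4124.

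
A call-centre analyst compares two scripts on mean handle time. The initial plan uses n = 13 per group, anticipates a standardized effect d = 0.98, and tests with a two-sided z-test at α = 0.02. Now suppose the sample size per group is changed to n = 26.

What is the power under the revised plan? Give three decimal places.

With n = 26 per group: δ = d·√(n/2) = 0.98 × √(26/2) = 3.5334. Critical value z_{0.01} = 2.326.
Revised power = Φ(δ − 2.326) + Φ(−δ − 2.326) = Φ(1.207) + Φ(-5.860) = 0.8863 + 0.0000 = 0.8863.

Power ≈ 0.886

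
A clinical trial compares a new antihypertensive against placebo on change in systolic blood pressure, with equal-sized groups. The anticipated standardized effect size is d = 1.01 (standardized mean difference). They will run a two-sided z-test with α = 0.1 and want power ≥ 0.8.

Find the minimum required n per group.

n = 13 per group

Set Φ(δ − 1.645) = 0.8; then δ − 1.645 = Φ⁻¹(0.8) = 0.842, giving δ = 2.486.
(The Φ(−δ − z_{α/2}) term is vanishingly small for δ > 0 and is dropped in the standard sample-size formula.)
δ = d·√(n/2) ⇒ n = 2(δ/d)² = 2 × (2.486 / 1.01)² = 12.12.
Round up to the next whole unit.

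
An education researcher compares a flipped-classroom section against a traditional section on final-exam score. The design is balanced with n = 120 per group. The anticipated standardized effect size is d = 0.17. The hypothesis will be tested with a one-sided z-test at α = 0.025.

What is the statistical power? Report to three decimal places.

Noncentrality parameter: δ = d·√(n/2) = 0.17 × √(120/2) = 1.3168
One-sided α = 0.025 → critical value z_{0.025} = 1.960.
Power = P(Z > 1.960 − δ) = Φ(-0.643) = 0.2601.

Power ≈ 0.260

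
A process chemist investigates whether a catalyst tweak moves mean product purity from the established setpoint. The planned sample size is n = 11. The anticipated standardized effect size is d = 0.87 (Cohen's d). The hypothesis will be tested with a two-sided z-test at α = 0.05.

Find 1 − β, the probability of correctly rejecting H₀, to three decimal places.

Power ≈ 0.823

Noncentrality parameter: λ = d·√n = 0.87 × √11 = 2.8855
Two-sided α = 0.05 → critical value z_{0.025} = 1.960.
Power = Φ(λ − 1.960) + Φ(−λ − 1.960) = Φ(0.925) + Φ(-4.845) = 0.8226 + 0.0000 = 0.8226.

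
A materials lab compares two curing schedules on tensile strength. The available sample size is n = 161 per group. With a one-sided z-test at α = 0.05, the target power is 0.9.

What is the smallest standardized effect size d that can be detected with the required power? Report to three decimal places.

d ≈ 0.326

Required noncentrality: δ = z_{0.05} + z_{0.10} = 1.645 + 1.282 = 2.926.
δ = d·√(n/2) ⇒ d = δ/√(n/2) = 2.926/√(161/2) = 0.3262.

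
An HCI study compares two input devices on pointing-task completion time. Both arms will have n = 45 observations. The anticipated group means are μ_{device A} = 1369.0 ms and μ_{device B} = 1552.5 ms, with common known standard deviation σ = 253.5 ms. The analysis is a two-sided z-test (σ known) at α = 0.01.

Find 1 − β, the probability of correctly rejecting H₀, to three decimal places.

Standardized effect: d = |μ_{device A} − μ_{device B}| / σ = |1369.0 − 1552.5| / 253.5 = 0.7239
Noncentrality parameter: δ = d·√(n/2) = 0.7239 × √(45/2) = 3.4336
Two-sided α = 0.01 → critical value z_{0.005} = 2.576.
Power = Φ(δ − 2.576) + Φ(−δ − 2.576) = Φ(0.858) + Φ(-6.009) = 0.8045 + 0.0000 = 0.8045.

Power ≈ 0.804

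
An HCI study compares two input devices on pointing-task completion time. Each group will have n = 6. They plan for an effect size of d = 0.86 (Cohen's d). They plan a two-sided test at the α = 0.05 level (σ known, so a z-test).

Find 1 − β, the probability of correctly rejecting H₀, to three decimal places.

Noncentrality parameter: λ = d·√(n/2) = 0.86 × √(6/2) = 1.4896
Two-sided α = 0.05 → critical value z_{0.025} = 1.960.
Power = Φ(λ − 1.960) + Φ(−λ − 1.960) = Φ(-0.470) + Φ(-3.450) = 0.3190 + 0.0003 = 0.3193.

Power ≈ 0.319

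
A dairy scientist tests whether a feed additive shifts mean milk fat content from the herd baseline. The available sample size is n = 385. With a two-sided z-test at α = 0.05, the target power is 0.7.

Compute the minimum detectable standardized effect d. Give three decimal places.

Need Φ(δ − 1.960) = 0.7, so δ = 1.960 + 0.524 = 2.484.
(Lower-tail contribution to power is negligible for δ > 0.)
δ = d·√n ⇒ d = δ/√n = 2.484/√385 = 0.1266.

d ≈ 0.127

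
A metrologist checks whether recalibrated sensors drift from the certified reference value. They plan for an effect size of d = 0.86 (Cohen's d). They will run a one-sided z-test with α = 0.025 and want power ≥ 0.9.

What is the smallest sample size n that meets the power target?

For power 0.9 need Φ(δ − z_{0.025}) = 0.9, so δ = z_{0.025} + z_{0.10} = 1.960 + 1.282 = 3.242.
δ = d·√n ⇒ n = (δ/d)² = (3.242 / 0.86)² = 14.21.
Round up to the next whole unit.

n = 15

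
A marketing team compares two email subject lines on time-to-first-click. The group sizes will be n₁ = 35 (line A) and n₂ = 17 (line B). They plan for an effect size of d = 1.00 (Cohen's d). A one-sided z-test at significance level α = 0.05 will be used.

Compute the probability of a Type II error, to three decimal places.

β ≈ 0.041

Noncentrality parameter: δ = d / √(1/n₁ + 1/n₂) = 1.00 / √(1/35 + 1/17) = 3.3826
Critical value for a one-sided test at α = 0.05: z_α = 1.645.
Power = Φ(δ − 1.645) = Φ(1.738) = 0.9589.
Type II error: β = 1 − power = 1 − 0.9589 = 0.0411.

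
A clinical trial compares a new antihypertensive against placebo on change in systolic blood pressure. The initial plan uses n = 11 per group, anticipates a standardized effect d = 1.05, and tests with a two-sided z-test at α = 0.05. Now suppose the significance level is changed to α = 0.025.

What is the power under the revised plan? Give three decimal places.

Power ≈ 0.587

δ = d·√(n/2) = 1.05 × √(11/2) = 2.4625 (unchanged). New critical value: z_{0.0125} = 2.241.
Revised power = Φ(δ − 2.241) + Φ(−δ − 2.241) = Φ(0.221) + Φ(-4.704) = 0.5875 + 0.0000 = 0.5875.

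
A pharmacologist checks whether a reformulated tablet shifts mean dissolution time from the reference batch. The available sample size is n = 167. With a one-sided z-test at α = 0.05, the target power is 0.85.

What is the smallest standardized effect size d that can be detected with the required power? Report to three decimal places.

d ≈ 0.207

Need Φ(δ − 1.645) = 0.85, so δ = 1.645 + 1.036 = 2.681.
δ = d·√n ⇒ d = δ/√n = 2.681/√167 = 0.2075.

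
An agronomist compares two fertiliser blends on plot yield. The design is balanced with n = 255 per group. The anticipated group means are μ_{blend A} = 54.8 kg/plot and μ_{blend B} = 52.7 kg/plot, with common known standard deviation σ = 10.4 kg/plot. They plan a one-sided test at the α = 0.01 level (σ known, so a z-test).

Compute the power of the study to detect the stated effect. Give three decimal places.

Standardized effect: d = |μ_{blend A} − μ_{blend B}| / σ = |54.8 − 52.7| / 10.4 = 0.2019
Noncentrality parameter: δ = d·√(n/2) = 0.2019 × √(255/2) = 2.2800
Critical value for a one-sided test at α = 0.01: z_α = 2.326.
Power = Φ(δ − 2.326) = Φ(-0.046) = 0.4815.

Power ≈ 0.482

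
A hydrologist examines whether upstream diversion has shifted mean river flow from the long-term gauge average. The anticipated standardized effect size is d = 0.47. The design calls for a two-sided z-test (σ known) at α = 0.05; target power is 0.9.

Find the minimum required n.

For power 0.9 need Φ(δ − z_{0.025}) = 0.9, so δ = z_{0.025} + z_{0.10} = 1.960 + 1.282 = 3.242.
(Ignoring the negligible lower-tail rejection probability gives the usual closed-form inversion.)
δ = d·√n ⇒ n = (δ/d)² = (3.242 / 0.47)² = 47.57.
Round up to the next whole unit.

n = 48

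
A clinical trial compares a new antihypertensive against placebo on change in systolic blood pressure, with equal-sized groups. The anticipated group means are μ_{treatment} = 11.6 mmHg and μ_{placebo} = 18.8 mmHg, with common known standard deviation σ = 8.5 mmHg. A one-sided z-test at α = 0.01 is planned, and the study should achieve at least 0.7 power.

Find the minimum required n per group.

Standardized effect: d = |μ_{treatment} − μ_{placebo}| / σ = |11.6 − 18.8| / 8.5 = 0.8471
For power 0.7 need Φ(δ − z_{0.01}) = 0.7, so δ = z_{0.01} + z_{0.30} = 2.326 + 0.524 = 2.851.
δ = d·√(n/2) ⇒ n = 2(δ/d)² = 2 × (2.851 / 0.8471)² = 22.65.
Rounding up, n = 23 per group.

n = 23 per group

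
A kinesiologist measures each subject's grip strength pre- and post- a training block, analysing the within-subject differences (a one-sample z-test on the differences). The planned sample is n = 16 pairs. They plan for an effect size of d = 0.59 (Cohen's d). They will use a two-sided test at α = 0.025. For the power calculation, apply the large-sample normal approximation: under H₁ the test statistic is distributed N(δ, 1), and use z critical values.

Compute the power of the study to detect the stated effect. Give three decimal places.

Power ≈ 0.547

Noncentrality parameter: δ = d·√n = 0.59 × √16 = 2.3600
Two-sided α = 0.025 → critical value z_{0.0125} = 2.241.
Power = Φ(δ − 2.241) + Φ(−δ − 2.241) = Φ(0.119) + Φ(-4.601) = 0.5472 + 0.0000 = 0.5472.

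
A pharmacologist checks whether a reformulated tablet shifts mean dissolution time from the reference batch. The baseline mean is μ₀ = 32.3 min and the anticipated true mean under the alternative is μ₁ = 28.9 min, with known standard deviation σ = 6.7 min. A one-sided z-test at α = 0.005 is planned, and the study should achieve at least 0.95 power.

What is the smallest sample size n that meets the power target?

n = 70

Standardized effect: d = |μ₁ − μ₀| / σ = |28.9 − 32.3| / 6.7 = 0.5075
Set Φ(δ − 2.576) = 0.95; then δ − 2.576 = Φ⁻¹(0.95) = 1.645, giving δ = 4.221.
δ = d·√n ⇒ n = (δ/d)² = (4.221 / 0.5075)² = 69.18.
Rounding up, n = 70.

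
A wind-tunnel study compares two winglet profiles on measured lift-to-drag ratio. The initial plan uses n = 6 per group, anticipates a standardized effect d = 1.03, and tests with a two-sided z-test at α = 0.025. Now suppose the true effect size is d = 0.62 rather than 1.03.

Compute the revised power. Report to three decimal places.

With d = 0.62: δ = d·√(n/2) = 0.62 × √(6/2) = 1.0739. Critical value z_{0.0125} = 2.241.
Revised power = Φ(δ − 2.241) + Φ(−δ − 2.241) = Φ(-1.168) + Φ(-3.315) = 0.1215 + 0.0005 = 0.1220.

Power ≈ 0.122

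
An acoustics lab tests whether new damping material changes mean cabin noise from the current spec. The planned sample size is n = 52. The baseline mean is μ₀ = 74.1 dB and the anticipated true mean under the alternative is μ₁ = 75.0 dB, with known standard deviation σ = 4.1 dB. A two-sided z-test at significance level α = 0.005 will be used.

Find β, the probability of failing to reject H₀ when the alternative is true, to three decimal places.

Standardized effect: d = |μ₁ − μ₀| / σ = |75.0 − 74.1| / 4.1 = 0.2195
Noncentrality parameter: δ = d·√n = 0.2195 × √52 = 1.5829
Critical value for a two-sided test at α = 0.005: z_{α/2} = 2.807.
Power = Φ(δ − 2.807) + Φ(−δ − 2.807) = Φ(-1.224) + Φ(-4.390) = 0.1105 + 0.0000 = 0.1105.
Type II error: β = 1 − power = 1 − 0.1105 = 0.8895.

β ≈ 0.890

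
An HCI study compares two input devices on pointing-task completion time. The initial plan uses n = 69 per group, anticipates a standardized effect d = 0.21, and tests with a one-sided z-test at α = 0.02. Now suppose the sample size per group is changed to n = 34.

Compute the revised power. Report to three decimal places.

Power ≈ 0.117

With n = 34 per group: δ = d·√(n/2) = 0.21 × √(34/2) = 0.8659. Critical value z_{0.02} = 2.054.
Revised power = P(Z > 2.054 − δ) = Φ(-1.188) = 0.1174.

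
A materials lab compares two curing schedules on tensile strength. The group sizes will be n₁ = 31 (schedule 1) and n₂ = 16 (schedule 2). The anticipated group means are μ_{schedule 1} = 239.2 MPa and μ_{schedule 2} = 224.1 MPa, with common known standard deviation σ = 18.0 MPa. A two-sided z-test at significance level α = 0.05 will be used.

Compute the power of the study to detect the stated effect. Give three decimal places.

Power ≈ 0.778

Standardized effect: d = |μ_{schedule 1} − μ_{schedule 2}| / σ = |239.2 − 224.1| / 18.0 = 0.8389
Noncentrality parameter: δ = d / √(1/n₁ + 1/n₂) = 0.8389 / √(1/31 + 1/16) = 2.7252
Critical value for a two-sided test at α = 0.05: z_{α/2} = 1.960.
Power = Φ(δ − 1.960) + Φ(−δ − 1.960) = Φ(0.765) + Φ(-4.685) = 0.7779 + 0.0000 = 0.7779.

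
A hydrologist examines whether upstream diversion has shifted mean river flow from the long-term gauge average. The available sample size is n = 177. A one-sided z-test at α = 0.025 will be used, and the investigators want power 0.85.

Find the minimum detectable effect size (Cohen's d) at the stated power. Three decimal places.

d ≈ 0.225

Need Φ(δ − 1.960) = 0.85, so δ = 1.960 + 1.036 = 2.996.
δ = d·√n ⇒ d = δ/√n = 2.996/√177 = 0.2252.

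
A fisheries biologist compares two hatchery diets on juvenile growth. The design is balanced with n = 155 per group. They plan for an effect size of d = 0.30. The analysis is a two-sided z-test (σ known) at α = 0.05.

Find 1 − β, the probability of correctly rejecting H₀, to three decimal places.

Noncentrality parameter: δ = d·√(n/2) = 0.30 × √(155/2) = 2.6410
Critical value for a two-sided test at α = 0.05: z_{α/2} = 1.960.
Power = Φ(δ − 1.960) + Φ(−δ − 1.960) = Φ(0.681) + Φ(-4.601) = 0.7521 + 0.0000 = 0.7521.

Power ≈ 0.752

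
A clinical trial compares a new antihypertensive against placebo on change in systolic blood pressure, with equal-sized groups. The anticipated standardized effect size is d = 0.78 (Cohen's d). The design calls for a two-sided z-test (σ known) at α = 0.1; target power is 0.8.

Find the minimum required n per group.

n = 21 per group

Set Φ(δ − 1.645) = 0.8; then δ − 1.645 = Φ⁻¹(0.8) = 0.842, giving δ = 2.486.
(For δ > 0 the lower-tail rejection region contributes negligibly to power, so the one-term inversion is standard.)
δ = d·√(n/2) ⇒ n = 2(δ/d)² = 2 × (2.486 / 0.78)² = 20.32.
Rounding up, n = 21 per group.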